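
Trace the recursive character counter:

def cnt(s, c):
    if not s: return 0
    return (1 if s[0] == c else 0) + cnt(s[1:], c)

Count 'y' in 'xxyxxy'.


s[0]='x' != 'y' -> 0
s[0]='x' != 'y' -> 0
s[0]='y' == 'y' -> 1
s[0]='x' != 'y' -> 0
s[0]='x' != 'y' -> 0
s[0]='y' == 'y' -> 1
Sum: 0 + 0 + 1 + 0 + 0 + 1 = 2

2


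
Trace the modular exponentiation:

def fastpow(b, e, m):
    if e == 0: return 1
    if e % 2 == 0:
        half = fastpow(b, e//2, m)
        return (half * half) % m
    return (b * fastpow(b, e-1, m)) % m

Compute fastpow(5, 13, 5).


fastpow(5, 13, 5): e is odd, compute fastpow(5, 12, 5)
  fastpow(5, 12, 5): e is even, compute fastpow(5, 6, 5)
    fastpow(5, 6, 5): e is even, compute fastpow(5, 3, 5)
      fastpow(5, 3, 5): e is odd, compute fastpow(5, 2, 5)
        fastpow(5, 2, 5): e is even, compute fastpow(5, 1, 5)
          fastpow(5, 1, 5): e is odd, compute fastpow(5, 0, 5)
          fastpow(5, 0, 5) = 1
          (5 * 1) % 5 = 0
        half=0, (0*0) % 5 = 0
      (5 * 0) % 5 = 0
    half=0, (0*0) % 5 = 0
  half=0, (0*0) % 5 = 0
(5 * 0) % 5 = 0

0


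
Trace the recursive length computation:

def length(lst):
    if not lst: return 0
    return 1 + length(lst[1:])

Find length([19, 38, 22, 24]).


length([19, 38, 22, 24]) = 1 + length([38, 22, 24])
length([38, 22, 24]) = 1 + length([22, 24])
length([22, 24]) = 1 + length([24])
length([24]) = 1 + length([])
length([]) = 0  (base case)
Unwinding: 1 + 1 + 1 + 1 + 0 = 4

4


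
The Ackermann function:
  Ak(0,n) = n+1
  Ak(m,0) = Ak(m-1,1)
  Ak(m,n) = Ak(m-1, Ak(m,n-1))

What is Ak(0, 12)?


Ak(0, 12) = 13
Result: Ak(0, 12) = 13

13


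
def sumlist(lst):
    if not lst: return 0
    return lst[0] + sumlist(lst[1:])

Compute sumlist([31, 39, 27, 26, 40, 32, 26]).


sumlist([31, 39, 27, 26, 40, 32, 26]) = 31 + sumlist([39, 27, 26, 40, 32, 26])
sumlist([39, 27, 26, 40, 32, 26]) = 39 + sumlist([27, 26, 40, 32, 26])
sumlist([27, 26, 40, 32, 26]) = 27 + sumlist([26, 40, 32, 26])
sumlist([26, 40, 32, 26]) = 26 + sumlist([40, 32, 26])
sumlist([40, 32, 26]) = 40 + sumlist([32, 26])
sumlist([32, 26]) = 32 + sumlist([26])
sumlist([26]) = 26 + sumlist([])
sumlist([]) = 0  (base case)
Total: 31 + 39 + 27 + 26 + 40 + 32 + 26 + 0 = 221

221


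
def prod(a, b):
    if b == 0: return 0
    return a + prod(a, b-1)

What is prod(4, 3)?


prod(4, 3) = 4 + prod(4, 2)
prod(4, 2) = 4 + prod(4, 1)
prod(4, 1) = 4 + prod(4, 0)
prod(4, 0) = 0  (base case)
Total: 4 + 4 + 4 + 0 = 12

12


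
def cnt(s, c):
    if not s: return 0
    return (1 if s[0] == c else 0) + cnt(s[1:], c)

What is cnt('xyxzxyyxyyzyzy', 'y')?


s[0]='x' != 'y' -> 0
s[0]='y' == 'y' -> 1
s[0]='x' != 'y' -> 0
s[0]='z' != 'y' -> 0
s[0]='x' != 'y' -> 0
s[0]='y' == 'y' -> 1
s[0]='y' == 'y' -> 1
s[0]='x' != 'y' -> 0
s[0]='y' == 'y' -> 1
s[0]='y' == 'y' -> 1
s[0]='z' != 'y' -> 0
s[0]='y' == 'y' -> 1
s[0]='z' != 'y' -> 0
s[0]='y' == 'y' -> 1
Sum: 0 + 1 + 0 + 0 + 0 + 1 + 1 + 0 + 1 + 1 + 0 + 1 + 0 + 1 = 7

7


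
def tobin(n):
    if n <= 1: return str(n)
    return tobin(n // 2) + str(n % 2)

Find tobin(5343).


tobin(5343) = tobin(2671) + '1'
tobin(2671) = tobin(1335) + '1'
tobin(1335) = tobin(667) + '1'
tobin(667) = tobin(333) + '1'
tobin(333) = tobin(166) + '1'
tobin(166) = tobin(83) + '0'
tobin(83) = tobin(41) + '1'
tobin(41) = tobin(20) + '1'
tobin(20) = tobin(10) + '0'
tobin(10) = tobin(5) + '0'
tobin(5) = tobin(2) + '1'
tobin(2) = tobin(1) + '0'
tobin(1) = '1'  (base case)
Concatenating: '1' + '0' + '1' + '0' + '0' + '1' + '1' + '0' + '1' + '1' + '1' + '1' + '1' = '1010011011111'

1010011011111


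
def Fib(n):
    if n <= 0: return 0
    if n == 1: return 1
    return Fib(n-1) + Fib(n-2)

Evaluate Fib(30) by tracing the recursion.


Computing Fib(30) bottom-up:
Fib(0) = 0
Fib(1) = 1
Fib(2) = Fib(1) + Fib(0) = 1 + 0 = 1
Fib(3) = Fib(2) + Fib(1) = 1 + 1 = 2
Fib(4) = Fib(3) + Fib(2) = 2 + 1 = 3
Fib(5) = Fib(4) + Fib(3) = 3 + 2 = 5
Fib(6) = Fib(5) + Fib(4) = 5 + 3 = 8
Fib(7) = Fib(6) + Fib(5) = 8 + 5 = 13
Fib(8) = Fib(7) + Fib(6) = 13 + 8 = 21
Fib(9) = Fib(8) + Fib(7) = 21 + 13 = 34
Fib(10) = Fib(9) + Fib(8) = 34 + 21 = 55
Fib(11) = Fib(10) + Fib(9) = 55 + 34 = 89
Fib(12) = Fib(11) + Fib(10) = 89 + 55 = 144
Fib(13) = Fib(12) + Fib(11) = 144 + 89 = 233
Fib(14) = Fib(13) + Fib(12) = 233 + 144 = 377
Fib(15) = Fib(14) + Fib(13) = 377 + 233 = 610
Fib(16) = Fib(15) + Fib(14) = 610 + 377 = 987
Fib(17) = Fib(16) + Fib(15) = 987 + 610 = 1597
Fib(18) = Fib(17) + Fib(16) = 1597 + 987 = 2584
Fib(19) = Fib(18) + Fib(17) = 2584 + 1597 = 4181
Fib(20) = Fib(19) + Fib(18) = 4181 + 2584 = 6765
Fib(21) = Fib(20) + Fib(19) = 6765 + 4181 = 10946
Fib(22) = Fib(21) + Fib(20) = 10946 + 6765 = 17711
Fib(23) = Fib(22) + Fib(21) = 17711 + 10946 = 28657
Fib(24) = Fib(23) + Fib(22) = 28657 + 17711 = 46368
Fib(25) = Fib(24) + Fib(23) = 46368 + 28657 = 75025
Fib(26) = Fib(25) + Fib(24) = 75025 + 46368 = 121393
Fib(27) = Fib(26) + Fib(25) = 121393 + 75025 = 196418
Fib(28) = Fib(27) + Fib(26) = 196418 + 121393 = 317811
Fib(29) = Fib(28) + Fib(27) = 317811 + 196418 = 514229
Fib(30) = Fib(29) + Fib(28) = 514229 + 317811 = 832040

832040


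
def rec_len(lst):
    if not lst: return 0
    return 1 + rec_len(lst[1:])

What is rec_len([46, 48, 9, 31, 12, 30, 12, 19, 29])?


rec_len([46, 48, 9, 31, 12, 30, 12, 19, 29]) = 1 + rec_len([48, 9, 31, 12, 30, 12, 19, 29])
rec_len([48, 9, 31, 12, 30, 12, 19, 29]) = 1 + rec_len([9, 31, 12, 30, 12, 19, 29])
rec_len([9, 31, 12, 30, 12, 19, 29]) = 1 + rec_len([31, 12, 30, 12, 19, 29])
rec_len([31, 12, 30, 12, 19, 29]) = 1 + rec_len([12, 30, 12, 19, 29])
rec_len([12, 30, 12, 19, 29]) = 1 + rec_len([30, 12, 19, 29])
rec_len([30, 12, 19, 29]) = 1 + rec_len([12, 19, 29])
rec_len([12, 19, 29]) = 1 + rec_len([19, 29])
rec_len([19, 29]) = 1 + rec_len([29])
rec_len([29]) = 1 + rec_len([])
rec_len([]) = 0  (base case)
Unwinding: 1 + 1 + 1 + 1 + 1 + 1 + 1 + 1 + 1 + 0 = 9

9


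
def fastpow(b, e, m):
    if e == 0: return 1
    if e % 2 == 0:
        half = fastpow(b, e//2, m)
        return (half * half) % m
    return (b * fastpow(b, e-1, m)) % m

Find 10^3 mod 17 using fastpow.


fastpow(10, 3, 17): e is odd, compute fastpow(10, 2, 17)
  fastpow(10, 2, 17): e is even, compute fastpow(10, 1, 17)
    fastpow(10, 1, 17): e is odd, compute fastpow(10, 0, 17)
      fastpow(10, 0, 17) = 1
    (10 * 1) % 17 = 10
  half=10, (10*10) % 17 = 15
(10 * 15) % 17 = 14

14


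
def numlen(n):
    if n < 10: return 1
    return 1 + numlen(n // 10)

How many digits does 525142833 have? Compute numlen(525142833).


numlen(525142833) = 1 + numlen(52514283)
numlen(52514283) = 1 + numlen(5251428)
numlen(5251428) = 1 + numlen(525142)
numlen(525142) = 1 + numlen(52514)
numlen(52514) = 1 + numlen(5251)
numlen(5251) = 1 + numlen(525)
numlen(525) = 1 + numlen(52)
numlen(52) = 1 + numlen(5)
numlen(5) = 1  (base case: 5 < 10)
Unwinding: 1 + 1 + 1 + 1 + 1 + 1 + 1 + 1 + 1 = 9

9


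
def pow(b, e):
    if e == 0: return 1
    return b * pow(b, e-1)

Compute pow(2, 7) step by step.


pow(2, 7)
= 2 * pow(2, 6)
= 2 * 2 * pow(2, 5)
= 2 * 2 * 2 * pow(2, 4)
= 2 * 2 * 2 * 2 * pow(2, 3)
= 2 * 2 * 2 * 2 * 2 * pow(2, 2)
= 2 * 2 * 2 * 2 * 2 * 2 * pow(2, 1)
= 2 * 2 * 2 * 2 * 2 * 2 * 2 * pow(2, 0)
= 2 * 2 * 2 * 2 * 2 * 2 * 2 * 1
= 128

128


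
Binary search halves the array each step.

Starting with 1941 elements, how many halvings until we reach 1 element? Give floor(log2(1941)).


1941 / 2 = 970
970 / 2 = 485
485 / 2 = 242
242 / 2 = 121
121 / 2 = 60
60 / 2 = 30
30 / 2 = 15
15 / 2 = 7
7 / 2 = 3
3 / 2 = 1
Reached 1 after 10 halvings

10


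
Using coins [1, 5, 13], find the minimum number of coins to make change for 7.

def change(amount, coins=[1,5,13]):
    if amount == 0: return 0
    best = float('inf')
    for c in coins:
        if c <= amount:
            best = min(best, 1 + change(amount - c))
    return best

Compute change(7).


Building up with DP:
change(0) = 0
change(1) = min(1+change(0)=1+0=1) = 1
change(2) = min(1+change(1)=1+1=2) = 2
change(3) = min(1+change(2)=1+2=3) = 3
change(4) = min(1+change(3)=1+3=4) = 4
change(5) = min(1+change(4)=1+4=5, 1+change(0)=1+0=1) = 1
change(6) = min(1+change(5)=1+1=2, 1+change(1)=1+1=2) = 2
change(7) = min(1+change(6)=1+2=3, 1+change(2)=1+2=3) = 3

3


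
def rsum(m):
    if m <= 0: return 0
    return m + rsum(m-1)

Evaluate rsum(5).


rsum(5)
= 5 + 4 + 3 + 2 + 1 + rsum(0)
= 5 + 4 + 3 + 2 + 1 + 0
= 15

15


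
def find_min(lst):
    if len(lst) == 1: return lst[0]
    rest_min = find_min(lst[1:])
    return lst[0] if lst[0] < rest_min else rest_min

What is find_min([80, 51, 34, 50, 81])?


find_min([80, 51, 34, 50, 81]): compare 80 with find_min([51, 34, 50, 81])
find_min([51, 34, 50, 81]): compare 51 with find_min([34, 50, 81])
find_min([34, 50, 81]): compare 34 with find_min([50, 81])
find_min([50, 81]): compare 50 with find_min([81])
find_min([81]) = 81  (base case)
Compare 50 with 81 -> 50
Compare 34 with 50 -> 34
Compare 51 with 34 -> 34
Compare 80 with 34 -> 34

34


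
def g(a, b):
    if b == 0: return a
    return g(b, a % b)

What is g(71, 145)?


g(71, 145) = g(145, 71)
g(145, 71) = g(71, 3)
g(71, 3) = g(3, 2)
g(3, 2) = g(2, 1)
g(2, 1) = g(1, 0)
g(1, 0) = 1  (base case)

1


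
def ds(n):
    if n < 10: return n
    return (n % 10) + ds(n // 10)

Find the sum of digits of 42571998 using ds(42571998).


ds(42571998) = 8 + ds(4257199)
ds(4257199) = 9 + ds(425719)
ds(425719) = 9 + ds(42571)
ds(42571) = 1 + ds(4257)
ds(4257) = 7 + ds(425)
ds(425) = 5 + ds(42)
ds(42) = 2 + ds(4)
ds(4) = 4  (base case)
Total: 8 + 9 + 9 + 1 + 7 + 5 + 2 + 4 = 45

45


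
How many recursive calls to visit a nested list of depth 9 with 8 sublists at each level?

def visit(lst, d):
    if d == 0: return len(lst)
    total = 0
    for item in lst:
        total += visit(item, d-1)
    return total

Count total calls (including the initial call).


At depth 0 (root): 1 call
At depth 1: each of 1 parents calls visit on 8 children = 8 calls
At depth 2: each of 8 parents calls visit on 8 children = 64 calls
At depth 3: each of 64 parents calls visit on 8 children = 512 calls
At depth 4: each of 512 parents calls visit on 8 children = 4096 calls
At depth 5: each of 4096 parents calls visit on 8 children = 32768 calls
At depth 6: each of 32768 parents calls visit on 8 children = 262144 calls
At depth 7: each of 262144 parents calls visit on 8 children = 2097152 calls
At depth 8: each of 2097152 parents calls visit on 8 children = 16777216 calls
At depth 9: each of 16777216 parents calls visit on 8 children = 134217728 calls
Total: 1 + 8 + 64 + 512 + 4096 + 32768 + 262144 + 2097152 + 16777216 + 134217728 = 153391689

153391689


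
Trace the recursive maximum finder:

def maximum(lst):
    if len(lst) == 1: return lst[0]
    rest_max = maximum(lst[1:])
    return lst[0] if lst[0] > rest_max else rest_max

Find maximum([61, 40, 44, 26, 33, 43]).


maximum([61, 40, 44, 26, 33, 43]): compare 61 with maximum([40, 44, 26, 33, 43])
maximum([40, 44, 26, 33, 43]): compare 40 with maximum([44, 26, 33, 43])
maximum([44, 26, 33, 43]): compare 44 with maximum([26, 33, 43])
maximum([26, 33, 43]): compare 26 with maximum([33, 43])
maximum([33, 43]): compare 33 with maximum([43])
maximum([43]) = 43  (base case)
Compare 33 with 43 -> 43
Compare 26 with 43 -> 43
Compare 44 with 43 -> 44
Compare 40 with 44 -> 44
Compare 61 with 44 -> 61

61


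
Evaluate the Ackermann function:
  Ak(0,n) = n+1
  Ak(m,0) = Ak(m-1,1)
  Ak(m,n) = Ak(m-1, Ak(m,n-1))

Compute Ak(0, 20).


Ak(0, 20) = 21
Result: Ak(0, 20) = 21

21


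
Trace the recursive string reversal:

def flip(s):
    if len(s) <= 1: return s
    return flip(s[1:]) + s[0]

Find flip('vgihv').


flip('vgihv') = flip('gihv') + 'v'
flip('gihv') = flip('ihv') + 'g'
flip('ihv') = flip('hv') + 'i'
flip('hv') = flip('v') + 'h'
flip('v') = 'v'  (base case)
Concatenating: 'v' + 'h' + 'i' + 'g' + 'v' = 'vhigv'

vhigv


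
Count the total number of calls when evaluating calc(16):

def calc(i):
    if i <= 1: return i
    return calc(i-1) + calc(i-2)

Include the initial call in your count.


Let C(n) = total calls for calc(n)
C(0) = 1, C(1) = 1
C(2) = 1 + C(1) + C(0) = 1 + 1 + 1 = 3
C(3) = 1 + C(2) + C(1) = 1 + 3 + 1 = 5
C(4) = 1 + C(3) + C(2) = 1 + 5 + 3 = 9
C(5) = 1 + C(4) + C(3) = 1 + 9 + 5 = 15
C(6) = 1 + C(5) + C(4) = 1 + 15 + 9 = 25
C(7) = 1 + C(6) + C(5) = 1 + 25 + 15 = 41
C(8) = 1 + C(7) + C(6) = 1 + 41 + 25 = 67
C(9) = 1 + C(8) + C(7) = 1 + 67 + 41 = 109
C(10) = 1 + C(9) + C(8) = 1 + 109 + 67 = 177
C(11) = 1 + C(10) + C(9) = 1 + 177 + 109 = 287
C(12) = 1 + C(11) + C(10) = 1 + 287 + 177 = 465
C(13) = 1 + C(12) + C(11) = 1 + 465 + 287 = 753
C(14) = 1 + C(13) + C(12) = 1 + 753 + 465 = 1219
C(15) = 1 + C(14) + C(13) = 1 + 1219 + 753 = 1973
C(16) = 1 + C(15) + C(14) = 1 + 1973 + 1219 = 3193

3193


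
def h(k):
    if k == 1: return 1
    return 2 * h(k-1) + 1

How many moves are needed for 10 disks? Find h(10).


h(10) = 2 * h(9) + 1
h(9) = 2 * h(8) + 1
h(8) = 2 * h(7) + 1
h(7) = 2 * h(6) + 1
h(6) = 2 * h(5) + 1
h(5) = 2 * h(4) + 1
h(4) = 2 * h(3) + 1
h(3) = 2 * h(2) + 1
h(2) = 2 * h(1) + 1
h(1) = 1  (base case)
h(2) = 2 * 1 + 1 = 3
h(3) = 2 * 3 + 1 = 7
h(4) = 2 * 7 + 1 = 15
h(5) = 2 * 15 + 1 = 31
h(6) = 2 * 31 + 1 = 63
h(7) = 2 * 63 + 1 = 127
h(8) = 2 * 127 + 1 = 255
h(9) = 2 * 255 + 1 = 511
h(10) = 2 * 511 + 1 = 1023

1023


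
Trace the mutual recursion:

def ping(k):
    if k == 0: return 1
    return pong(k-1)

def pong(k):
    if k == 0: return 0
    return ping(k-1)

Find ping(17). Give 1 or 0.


ping(17) = pong(16)
pong(16) = ping(15)
ping(15) = pong(14)
pong(14) = ping(13)
ping(13) = pong(12)
pong(12) = ping(11)
ping(11) = pong(10)
pong(10) = ping(9)
ping(9) = pong(8)
pong(8) = ping(7)
ping(7) = pong(6)
pong(6) = ping(5)
ping(5) = pong(4)
pong(4) = ping(3)
ping(3) = pong(2)
pong(2) = ping(1)
ping(1) = pong(0)
pong(0) = 0  (base case)
Result: 0

0


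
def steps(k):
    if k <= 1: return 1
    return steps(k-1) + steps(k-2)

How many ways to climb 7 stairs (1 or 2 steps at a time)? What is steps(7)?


Building up from base cases:
steps(0) = 1
steps(1) = 1
steps(2) = steps(1) + steps(0) = 1 + 1 = 2
steps(3) = steps(2) + steps(1) = 2 + 1 = 3
steps(4) = steps(3) + steps(2) = 3 + 2 = 5
steps(5) = steps(4) + steps(3) = 5 + 3 = 8
steps(6) = steps(5) + steps(4) = 8 + 5 = 13
steps(7) = steps(6) + steps(5) = 13 + 8 = 21

21


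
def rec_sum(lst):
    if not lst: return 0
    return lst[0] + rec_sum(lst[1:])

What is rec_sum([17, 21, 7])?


rec_sum([17, 21, 7]) = 17 + rec_sum([21, 7])
rec_sum([21, 7]) = 21 + rec_sum([7])
rec_sum([7]) = 7 + rec_sum([])
rec_sum([]) = 0  (base case)
Total: 17 + 21 + 7 + 0 = 45

45


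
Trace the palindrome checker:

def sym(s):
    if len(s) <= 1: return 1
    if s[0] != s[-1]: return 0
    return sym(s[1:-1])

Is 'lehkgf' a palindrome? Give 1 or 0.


sym('lehkgf'): s[0]='l' != s[-1]='f' -> return 0
Result: 0 (not a palindrome)

0


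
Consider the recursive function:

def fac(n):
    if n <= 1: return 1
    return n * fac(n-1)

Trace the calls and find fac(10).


fac(10)
= 10 * fac(9)
= 10 * 9 * fac(8)
= 10 * 9 * 8 * fac(7)
= 10 * 9 * 8 * 7 * fac(6)
= 10 * 9 * 8 * 7 * 6 * fac(5)
= 10 * 9 * 8 * 7 * 6 * 5 * fac(4)
= 10 * 9 * 8 * 7 * 6 * 5 * 4 * fac(3)
= 10 * 9 * 8 * 7 * 6 * 5 * 4 * 3 * fac(2)
= 10 * 9 * 8 * 7 * 6 * 5 * 4 * 3 * 2 * fac(1)
= 10 * 9 * 8 * 7 * 6 * 5 * 4 * 3 * 2 * 1
= 3628800

3628800


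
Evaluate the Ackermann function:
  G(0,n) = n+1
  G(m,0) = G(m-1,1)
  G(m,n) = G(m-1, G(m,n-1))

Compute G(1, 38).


G(1, 38) = G(0, G(1, 37))
  G(1, 37) = G(0, G(1, 36))
    G(1, 36) = G(0, G(1, 35))
      G(1, 35) = G(0, G(1, 34))
        G(1, 34) = G(0, G(1, 33))
          G(1, 33) = G(0, G(1, 32))
          G(1, 32) = G(0, G(1, 31))
          G(1, 31) = G(0, G(1, 30))
          G(1, 30) = G(0, G(1, 29))
          G(1, 29) = G(0, G(1, 28))
          G(1, 28) = G(0, G(1, 27))
          G(1, 27) = G(0, G(1, 26))
          G(1, 26) = G(0, G(1, 25))
          G(1, 25) = G(0, G(1, 24))
          G(1, 24) = G(0, G(1, 23))
          G(1, 23) = G(0, G(1, 22))
          G(1, 22) = G(0, G(1, 21))
          G(1, 21) = G(0, G(1, 20))
          G(1, 20) = G(0, G(1, 19))
          G(1, 19) = G(0, G(1, 18))
          G(1, 18) = G(0, G(1, 17))
          G(1, 17) = G(0, G(1, 16))
          G(1, 16) = G(0, G(1, 15))
          G(1, 15) = G(0, G(1, 14))
          G(1, 14) = G(0, G(1, 13))
... (trace truncated)
Result: G(1, 38) = 40

40


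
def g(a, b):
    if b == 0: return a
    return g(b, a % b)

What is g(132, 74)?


g(132, 74) = g(74, 58)
g(74, 58) = g(58, 16)
g(58, 16) = g(16, 10)
g(16, 10) = g(10, 6)
g(10, 6) = g(6, 4)
g(6, 4) = g(4, 2)
g(4, 2) = g(2, 0)
g(2, 0) = 2  (base case)

2


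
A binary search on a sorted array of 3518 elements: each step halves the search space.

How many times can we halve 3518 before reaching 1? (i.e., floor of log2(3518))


3518 / 2 = 1759
1759 / 2 = 879
879 / 2 = 439
439 / 2 = 219
219 / 2 = 109
109 / 2 = 54
54 / 2 = 27
27 / 2 = 13
13 / 2 = 6
6 / 2 = 3
3 / 2 = 1
Reached 1 after 11 halvings

11


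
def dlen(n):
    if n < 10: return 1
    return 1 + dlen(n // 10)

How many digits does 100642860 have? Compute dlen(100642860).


dlen(100642860) = 1 + dlen(10064286)
dlen(10064286) = 1 + dlen(1006428)
dlen(1006428) = 1 + dlen(100642)
dlen(100642) = 1 + dlen(10064)
dlen(10064) = 1 + dlen(1006)
dlen(1006) = 1 + dlen(100)
dlen(100) = 1 + dlen(10)
dlen(10) = 1 + dlen(1)
dlen(1) = 1  (base case: 1 < 10)
Unwinding: 1 + 1 + 1 + 1 + 1 + 1 + 1 + 1 + 1 = 9

9


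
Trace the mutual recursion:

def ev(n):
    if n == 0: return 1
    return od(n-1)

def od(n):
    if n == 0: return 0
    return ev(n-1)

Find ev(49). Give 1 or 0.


ev(49) = od(48)
od(48) = ev(47)
ev(47) = od(46)
od(46) = ev(45)
ev(45) = od(44)
od(44) = ev(43)
ev(43) = od(42)
od(42) = ev(41)
ev(41) = od(40)
od(40) = ev(39)
ev(39) = od(38)
od(38) = ev(37)
ev(37) = od(36)
od(36) = ev(35)
ev(35) = od(34)
od(34) = ev(33)
ev(33) = od(32)
od(32) = ev(31)
ev(31) = od(30)
od(30) = ev(29)
ev(29) = od(28)
od(28) = ev(27)
ev(27) = od(26)
od(26) = ev(25)
ev(25) = od(24)
od(24) = ev(23)
ev(23) = od(22)
od(22) = ev(21)
ev(21) = od(20)
od(20) = ev(19)
ev(19) = od(18)
od(18) = ev(17)
ev(17) = od(16)
od(16) = ev(15)
ev(15) = od(14)
od(14) = ev(13)
ev(13) = od(12)
od(12) = ev(11)
ev(11) = od(10)
od(10) = ev(9)
ev(9) = od(8)
od(8) = ev(7)
ev(7) = od(6)
od(6) = ev(5)
ev(5) = od(4)
od(4) = ev(3)
ev(3) = od(2)
od(2) = ev(1)
ev(1) = od(0)
od(0) = 0  (base case)
Result: 0

0


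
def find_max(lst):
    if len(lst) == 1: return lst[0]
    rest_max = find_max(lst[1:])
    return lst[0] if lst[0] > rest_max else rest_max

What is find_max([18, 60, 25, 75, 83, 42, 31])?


find_max([18, 60, 25, 75, 83, 42, 31]): compare 18 with find_max([60, 25, 75, 83, 42, 31])
find_max([60, 25, 75, 83, 42, 31]): compare 60 with find_max([25, 75, 83, 42, 31])
find_max([25, 75, 83, 42, 31]): compare 25 with find_max([75, 83, 42, 31])
find_max([75, 83, 42, 31]): compare 75 with find_max([83, 42, 31])
find_max([83, 42, 31]): compare 83 with find_max([42, 31])
find_max([42, 31]): compare 42 with find_max([31])
find_max([31]) = 31  (base case)
Compare 42 with 31 -> 42
Compare 83 with 42 -> 83
Compare 75 with 83 -> 83
Compare 25 with 83 -> 83
Compare 60 with 83 -> 83
Compare 18 with 83 -> 83

83


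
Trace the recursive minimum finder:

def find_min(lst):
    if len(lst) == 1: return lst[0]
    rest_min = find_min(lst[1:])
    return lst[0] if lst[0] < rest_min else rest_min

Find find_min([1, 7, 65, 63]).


find_min([1, 7, 65, 63]): compare 1 with find_min([7, 65, 63])
find_min([7, 65, 63]): compare 7 with find_min([65, 63])
find_min([65, 63]): compare 65 with find_min([63])
find_min([63]) = 63  (base case)
Compare 65 with 63 -> 63
Compare 7 with 63 -> 7
Compare 1 with 7 -> 1

1


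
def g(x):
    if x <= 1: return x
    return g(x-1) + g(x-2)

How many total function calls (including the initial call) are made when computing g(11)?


Let C(n) = total calls for g(n)
C(0) = 1, C(1) = 1
C(2) = 1 + C(1) + C(0) = 1 + 1 + 1 = 3
C(3) = 1 + C(2) + C(1) = 1 + 3 + 1 = 5
C(4) = 1 + C(3) + C(2) = 1 + 5 + 3 = 9
C(5) = 1 + C(4) + C(3) = 1 + 9 + 5 = 15
C(6) = 1 + C(5) + C(4) = 1 + 15 + 9 = 25
C(7) = 1 + C(6) + C(5) = 1 + 25 + 15 = 41
C(8) = 1 + C(7) + C(6) = 1 + 41 + 25 = 67
C(9) = 1 + C(8) + C(7) = 1 + 67 + 41 = 109
C(10) = 1 + C(9) + C(8) = 1 + 109 + 67 = 177
C(11) = 1 + C(10) + C(9) = 1 + 177 + 109 = 287

287


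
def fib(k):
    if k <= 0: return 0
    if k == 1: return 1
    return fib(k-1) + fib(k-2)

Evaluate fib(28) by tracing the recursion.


Computing fib(28) bottom-up:
fib(0) = 0
fib(1) = 1
fib(2) = fib(1) + fib(0) = 1 + 0 = 1
fib(3) = fib(2) + fib(1) = 1 + 1 = 2
fib(4) = fib(3) + fib(2) = 2 + 1 = 3
fib(5) = fib(4) + fib(3) = 3 + 2 = 5
fib(6) = fib(5) + fib(4) = 5 + 3 = 8
fib(7) = fib(6) + fib(5) = 8 + 5 = 13
fib(8) = fib(7) + fib(6) = 13 + 8 = 21
fib(9) = fib(8) + fib(7) = 21 + 13 = 34
fib(10) = fib(9) + fib(8) = 34 + 21 = 55
fib(11) = fib(10) + fib(9) = 55 + 34 = 89
fib(12) = fib(11) + fib(10) = 89 + 55 = 144
fib(13) = fib(12) + fib(11) = 144 + 89 = 233
fib(14) = fib(13) + fib(12) = 233 + 144 = 377
fib(15) = fib(14) + fib(13) = 377 + 233 = 610
fib(16) = fib(15) + fib(14) = 610 + 377 = 987
fib(17) = fib(16) + fib(15) = 987 + 610 = 1597
fib(18) = fib(17) + fib(16) = 1597 + 987 = 2584
fib(19) = fib(18) + fib(17) = 2584 + 1597 = 4181
fib(20) = fib(19) + fib(18) = 4181 + 2584 = 6765
fib(21) = fib(20) + fib(19) = 6765 + 4181 = 10946
fib(22) = fib(21) + fib(20) = 10946 + 6765 = 17711
fib(23) = fib(22) + fib(21) = 17711 + 10946 = 28657
fib(24) = fib(23) + fib(22) = 28657 + 17711 = 46368
fib(25) = fib(24) + fib(23) = 46368 + 28657 = 75025
fib(26) = fib(25) + fib(24) = 75025 + 46368 = 121393
fib(27) = fib(26) + fib(25) = 121393 + 75025 = 196418
fib(28) = fib(27) + fib(26) = 196418 + 121393 = 317811

317811


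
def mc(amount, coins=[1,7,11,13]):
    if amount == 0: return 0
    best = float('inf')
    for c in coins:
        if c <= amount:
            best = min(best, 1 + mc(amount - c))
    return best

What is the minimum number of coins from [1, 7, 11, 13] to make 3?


Building up with DP:
mc(0) = 0
mc(1) = min(1+mc(0)=1+0=1) = 1
mc(2) = min(1+mc(1)=1+1=2) = 2
mc(3) = min(1+mc(2)=1+2=3) = 3

3


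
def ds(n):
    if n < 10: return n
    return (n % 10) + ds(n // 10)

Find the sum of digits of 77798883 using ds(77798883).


ds(77798883) = 3 + ds(7779888)
ds(7779888) = 8 + ds(777988)
ds(777988) = 8 + ds(77798)
ds(77798) = 8 + ds(7779)
ds(7779) = 9 + ds(777)
ds(777) = 7 + ds(77)
ds(77) = 7 + ds(7)
ds(7) = 7  (base case)
Total: 3 + 8 + 8 + 8 + 9 + 7 + 7 + 7 = 57

57


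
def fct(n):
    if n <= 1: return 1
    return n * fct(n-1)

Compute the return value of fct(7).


fct(7)
= 7 * fct(6)
= 7 * 6 * fct(5)
= 7 * 6 * 5 * fct(4)
= 7 * 6 * 5 * 4 * fct(3)
= 7 * 6 * 5 * 4 * 3 * fct(2)
= 7 * 6 * 5 * 4 * 3 * 2 * fct(1)
= 7 * 6 * 5 * 4 * 3 * 2 * 1
= 5040

5040


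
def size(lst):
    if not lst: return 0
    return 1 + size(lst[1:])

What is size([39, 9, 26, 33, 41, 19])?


size([39, 9, 26, 33, 41, 19]) = 1 + size([9, 26, 33, 41, 19])
size([9, 26, 33, 41, 19]) = 1 + size([26, 33, 41, 19])
size([26, 33, 41, 19]) = 1 + size([33, 41, 19])
size([33, 41, 19]) = 1 + size([41, 19])
size([41, 19]) = 1 + size([19])
size([19]) = 1 + size([])
size([]) = 0  (base case)
Unwinding: 1 + 1 + 1 + 1 + 1 + 1 + 0 = 6

6


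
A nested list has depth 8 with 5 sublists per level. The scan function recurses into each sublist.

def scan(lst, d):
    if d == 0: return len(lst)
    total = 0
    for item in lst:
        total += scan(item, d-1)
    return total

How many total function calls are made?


At depth 0 (root): 1 call
At depth 1: each of 1 parents calls scan on 5 children = 5 calls
At depth 2: each of 5 parents calls scan on 5 children = 25 calls
At depth 3: each of 25 parents calls scan on 5 children = 125 calls
At depth 4: each of 125 parents calls scan on 5 children = 625 calls
At depth 5: each of 625 parents calls scan on 5 children = 3125 calls
At depth 6: each of 3125 parents calls scan on 5 children = 15625 calls
At depth 7: each of 15625 parents calls scan on 5 children = 78125 calls
At depth 8: each of 78125 parents calls scan on 5 children = 390625 calls
Total: 1 + 5 + 25 + 125 + 625 + 3125 + 15625 + 78125 + 390625 = 488281

488281


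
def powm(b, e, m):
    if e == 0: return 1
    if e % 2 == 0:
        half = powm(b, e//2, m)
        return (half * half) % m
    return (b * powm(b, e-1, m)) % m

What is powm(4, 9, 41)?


powm(4, 9, 41): e is odd, compute powm(4, 8, 41)
  powm(4, 8, 41): e is even, compute powm(4, 4, 41)
    powm(4, 4, 41): e is even, compute powm(4, 2, 41)
      powm(4, 2, 41): e is even, compute powm(4, 1, 41)
        powm(4, 1, 41): e is odd, compute powm(4, 0, 41)
          powm(4, 0, 41) = 1
        (4 * 1) % 41 = 4
      half=4, (4*4) % 41 = 16
    half=16, (16*16) % 41 = 10
  half=10, (10*10) % 41 = 18
(4 * 18) % 41 = 31

31


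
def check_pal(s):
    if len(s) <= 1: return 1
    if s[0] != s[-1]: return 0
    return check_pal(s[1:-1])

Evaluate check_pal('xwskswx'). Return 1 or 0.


check_pal('xwskswx'): s[0]='x' == s[-1]='x' -> check check_pal('wsksw')
check_pal('wsksw'): s[0]='w' == s[-1]='w' -> check check_pal('sks')
check_pal('sks'): s[0]='s' == s[-1]='s' -> check check_pal('k')
check_pal('k'): len <= 1 -> return 1  (base case)
Result: 1 (palindrome)

1


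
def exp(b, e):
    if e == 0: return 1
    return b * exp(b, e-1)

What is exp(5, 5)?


exp(5, 5)
= 5 * exp(5, 4)
= 5 * 5 * exp(5, 3)
= 5 * 5 * 5 * exp(5, 2)
= 5 * 5 * 5 * 5 * exp(5, 1)
= 5 * 5 * 5 * 5 * 5 * exp(5, 0)
= 5 * 5 * 5 * 5 * 5 * 1
= 3125

3125


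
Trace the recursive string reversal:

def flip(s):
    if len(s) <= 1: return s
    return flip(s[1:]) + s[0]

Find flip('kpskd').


flip('kpskd') = flip('pskd') + 'k'
flip('pskd') = flip('skd') + 'p'
flip('skd') = flip('kd') + 's'
flip('kd') = flip('d') + 'k'
flip('d') = 'd'  (base case)
Concatenating: 'd' + 'k' + 's' + 'p' + 'k' = 'dkspk'

dkspk


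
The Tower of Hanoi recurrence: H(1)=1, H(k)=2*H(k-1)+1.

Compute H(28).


H(28) = 2 * H(27) + 1
H(27) = 2 * H(26) + 1
H(26) = 2 * H(25) + 1
H(25) = 2 * H(24) + 1
H(24) = 2 * H(23) + 1
H(23) = 2 * H(22) + 1
H(22) = 2 * H(21) + 1
H(21) = 2 * H(20) + 1
H(20) = 2 * H(19) + 1
H(19) = 2 * H(18) + 1
H(18) = 2 * H(17) + 1
H(17) = 2 * H(16) + 1
H(16) = 2 * H(15) + 1
H(15) = 2 * H(14) + 1
H(14) = 2 * H(13) + 1
H(13) = 2 * H(12) + 1
H(12) = 2 * H(11) + 1
H(11) = 2 * H(10) + 1
H(10) = 2 * H(9) + 1
H(9) = 2 * H(8) + 1
H(8) = 2 * H(7) + 1
H(7) = 2 * H(6) + 1
H(6) = 2 * H(5) + 1
H(5) = 2 * H(4) + 1
H(4) = 2 * H(3) + 1
H(3) = 2 * H(2) + 1
H(2) = 2 * H(1) + 1
H(1) = 1  (base case)
H(2) = 2 * 1 + 1 = 3
H(3) = 2 * 3 + 1 = 7
H(4) = 2 * 7 + 1 = 15
H(5) = 2 * 15 + 1 = 31
H(6) = 2 * 31 + 1 = 63
H(7) = 2 * 63 + 1 = 127
H(8) = 2 * 127 + 1 = 255
H(9) = 2 * 255 + 1 = 511
H(10) = 2 * 511 + 1 = 1023
H(11) = 2 * 1023 + 1 = 2047
H(12) = 2 * 2047 + 1 = 4095
H(13) = 2 * 4095 + 1 = 8191
H(14) = 2 * 8191 + 1 = 16383
H(15) = 2 * 16383 + 1 = 32767
H(16) = 2 * 32767 + 1 = 65535
H(17) = 2 * 65535 + 1 = 131071
H(18) = 2 * 131071 + 1 = 262143
H(19) = 2 * 262143 + 1 = 524287
H(20) = 2 * 524287 + 1 = 1048575
H(21) = 2 * 1048575 + 1 = 2097151
H(22) = 2 * 2097151 + 1 = 4194303
H(23) = 2 * 4194303 + 1 = 8388607
H(24) = 2 * 8388607 + 1 = 16777215
H(25) = 2 * 16777215 + 1 = 33554431
H(26) = 2 * 33554431 + 1 = 67108863
H(27) = 2 * 67108863 + 1 = 134217727
H(28) = 2 * 134217727 + 1 = 268435455

268435455


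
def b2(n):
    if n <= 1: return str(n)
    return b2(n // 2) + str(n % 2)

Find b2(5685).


b2(5685) = b2(2842) + '1'
b2(2842) = b2(1421) + '0'
b2(1421) = b2(710) + '1'
b2(710) = b2(355) + '0'
b2(355) = b2(177) + '1'
b2(177) = b2(88) + '1'
b2(88) = b2(44) + '0'
b2(44) = b2(22) + '0'
b2(22) = b2(11) + '0'
b2(11) = b2(5) + '1'
b2(5) = b2(2) + '1'
b2(2) = b2(1) + '0'
b2(1) = '1'  (base case)
Concatenating: '1' + '0' + '1' + '1' + '0' + '0' + '0' + '1' + '1' + '0' + '1' + '0' + '1' = '1011000110101'

1011000110101


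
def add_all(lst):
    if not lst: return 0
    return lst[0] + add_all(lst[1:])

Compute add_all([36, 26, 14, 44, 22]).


add_all([36, 26, 14, 44, 22]) = 36 + add_all([26, 14, 44, 22])
add_all([26, 14, 44, 22]) = 26 + add_all([14, 44, 22])
add_all([14, 44, 22]) = 14 + add_all([44, 22])
add_all([44, 22]) = 44 + add_all([22])
add_all([22]) = 22 + add_all([])
add_all([]) = 0  (base case)
Total: 36 + 26 + 14 + 44 + 22 + 0 = 142

142


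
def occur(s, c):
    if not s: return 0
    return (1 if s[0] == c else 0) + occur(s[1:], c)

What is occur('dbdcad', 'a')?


s[0]='d' != 'a' -> 0
s[0]='b' != 'a' -> 0
s[0]='d' != 'a' -> 0
s[0]='c' != 'a' -> 0
s[0]='a' == 'a' -> 1
s[0]='d' != 'a' -> 0
Sum: 0 + 0 + 0 + 0 + 1 + 0 = 1

1


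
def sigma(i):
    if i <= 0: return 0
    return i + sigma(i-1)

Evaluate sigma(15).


sigma(15)
= 15 + 14 + 13 + 12 + 11 + 10 + 9 + 8 + 7 + 6 + 5 + 4 + 3 + 2 + 1 + sigma(0)
= 15 + 14 + 13 + 12 + 11 + 10 + 9 + 8 + 7 + 6 + 5 + 4 + 3 + 2 + 1 + 0
= 120

120


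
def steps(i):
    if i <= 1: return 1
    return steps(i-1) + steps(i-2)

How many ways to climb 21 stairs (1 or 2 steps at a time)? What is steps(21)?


Building up from base cases:
steps(0) = 1
steps(1) = 1
steps(2) = steps(1) + steps(0) = 1 + 1 = 2
steps(3) = steps(2) + steps(1) = 2 + 1 = 3
steps(4) = steps(3) + steps(2) = 3 + 2 = 5
steps(5) = steps(4) + steps(3) = 5 + 3 = 8
steps(6) = steps(5) + steps(4) = 8 + 5 = 13
steps(7) = steps(6) + steps(5) = 13 + 8 = 21
steps(8) = steps(7) + steps(6) = 21 + 13 = 34
steps(9) = steps(8) + steps(7) = 34 + 21 = 55
steps(10) = steps(9) + steps(8) = 55 + 34 = 89
steps(11) = steps(10) + steps(9) = 89 + 55 = 144
steps(12) = steps(11) + steps(10) = 144 + 89 = 233
steps(13) = steps(12) + steps(11) = 233 + 144 = 377
steps(14) = steps(13) + steps(12) = 377 + 233 = 610
steps(15) = steps(14) + steps(13) = 610 + 377 = 987
steps(16) = steps(15) + steps(14) = 987 + 610 = 1597
steps(17) = steps(16) + steps(15) = 1597 + 987 = 2584
steps(18) = steps(17) + steps(16) = 2584 + 1597 = 4181
steps(19) = steps(18) + steps(17) = 4181 + 2584 = 6765
steps(20) = steps(19) + steps(18) = 6765 + 4181 = 10946
steps(21) = steps(20) + steps(19) = 10946 + 6765 = 17711

17711


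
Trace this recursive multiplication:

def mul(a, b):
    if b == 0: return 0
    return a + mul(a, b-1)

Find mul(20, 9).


mul(20, 9) = 20 + mul(20, 8)
mul(20, 8) = 20 + mul(20, 7)
mul(20, 7) = 20 + mul(20, 6)
mul(20, 6) = 20 + mul(20, 5)
mul(20, 5) = 20 + mul(20, 4)
mul(20, 4) = 20 + mul(20, 3)
mul(20, 3) = 20 + mul(20, 2)
mul(20, 2) = 20 + mul(20, 1)
mul(20, 1) = 20 + mul(20, 0)
mul(20, 0) = 0  (base case)
Total: 20 + 20 + 20 + 20 + 20 + 20 + 20 + 20 + 20 + 0 = 180

180


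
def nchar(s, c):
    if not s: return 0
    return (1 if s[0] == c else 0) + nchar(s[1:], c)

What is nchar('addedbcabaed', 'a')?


s[0]='a' == 'a' -> 1
s[0]='d' != 'a' -> 0
s[0]='d' != 'a' -> 0
s[0]='e' != 'a' -> 0
s[0]='d' != 'a' -> 0
s[0]='b' != 'a' -> 0
s[0]='c' != 'a' -> 0
s[0]='a' == 'a' -> 1
s[0]='b' != 'a' -> 0
s[0]='a' == 'a' -> 1
s[0]='e' != 'a' -> 0
s[0]='d' != 'a' -> 0
Sum: 1 + 0 + 0 + 0 + 0 + 0 + 0 + 1 + 0 + 1 + 0 + 0 = 3

3


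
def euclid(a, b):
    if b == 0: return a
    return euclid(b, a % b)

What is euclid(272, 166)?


euclid(272, 166) = euclid(166, 106)
euclid(166, 106) = euclid(106, 60)
euclid(106, 60) = euclid(60, 46)
euclid(60, 46) = euclid(46, 14)
euclid(46, 14) = euclid(14, 4)
euclid(14, 4) = euclid(4, 2)
euclid(4, 2) = euclid(2, 0)
euclid(2, 0) = 2  (base case)

2


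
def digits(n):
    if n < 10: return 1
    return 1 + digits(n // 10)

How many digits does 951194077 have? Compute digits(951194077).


digits(951194077) = 1 + digits(95119407)
digits(95119407) = 1 + digits(9511940)
digits(9511940) = 1 + digits(951194)
digits(951194) = 1 + digits(95119)
digits(95119) = 1 + digits(9511)
digits(9511) = 1 + digits(951)
digits(951) = 1 + digits(95)
digits(95) = 1 + digits(9)
digits(9) = 1  (base case: 9 < 10)
Unwinding: 1 + 1 + 1 + 1 + 1 + 1 + 1 + 1 + 1 = 9

9


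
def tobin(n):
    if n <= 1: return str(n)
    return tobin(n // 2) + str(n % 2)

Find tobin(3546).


tobin(3546) = tobin(1773) + '0'
tobin(1773) = tobin(886) + '1'
tobin(886) = tobin(443) + '0'
tobin(443) = tobin(221) + '1'
tobin(221) = tobin(110) + '1'
tobin(110) = tobin(55) + '0'
tobin(55) = tobin(27) + '1'
tobin(27) = tobin(13) + '1'
tobin(13) = tobin(6) + '1'
tobin(6) = tobin(3) + '0'
tobin(3) = tobin(1) + '1'
tobin(1) = '1'  (base case)
Concatenating: '1' + '1' + '0' + '1' + '1' + '1' + '0' + '1' + '1' + '0' + '1' + '0' = '110111011010'

110111011010


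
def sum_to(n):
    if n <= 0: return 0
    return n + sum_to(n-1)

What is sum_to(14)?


sum_to(14)
= 14 + 13 + 12 + 11 + 10 + 9 + 8 + 7 + 6 + 5 + 4 + 3 + 2 + 1 + sum_to(0)
= 14 + 13 + 12 + 11 + 10 + 9 + 8 + 7 + 6 + 5 + 4 + 3 + 2 + 1 + 0
= 105

105


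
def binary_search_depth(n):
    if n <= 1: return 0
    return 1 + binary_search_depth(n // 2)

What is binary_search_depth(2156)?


2156 / 2 = 1078
1078 / 2 = 539
539 / 2 = 269
269 / 2 = 134
134 / 2 = 67
67 / 2 = 33
33 / 2 = 16
16 / 2 = 8
8 / 2 = 4
4 / 2 = 2
2 / 2 = 1
Reached 1 after 11 halvings

11


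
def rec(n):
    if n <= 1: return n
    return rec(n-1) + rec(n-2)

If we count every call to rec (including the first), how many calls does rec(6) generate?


Let C(n) = total calls for rec(n)
C(0) = 1, C(1) = 1
C(2) = 1 + C(1) + C(0) = 1 + 1 + 1 = 3
C(3) = 1 + C(2) + C(1) = 1 + 3 + 1 = 5
C(4) = 1 + C(3) + C(2) = 1 + 5 + 3 = 9
C(5) = 1 + C(4) + C(3) = 1 + 9 + 5 = 15
C(6) = 1 + C(5) + C(4) = 1 + 15 + 9 = 25

25


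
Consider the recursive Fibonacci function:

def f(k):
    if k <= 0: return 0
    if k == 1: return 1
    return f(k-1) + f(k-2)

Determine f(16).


Computing f(16) bottom-up:
f(0) = 0
f(1) = 1
f(2) = f(1) + f(0) = 1 + 0 = 1
f(3) = f(2) + f(1) = 1 + 1 = 2
f(4) = f(3) + f(2) = 2 + 1 = 3
f(5) = f(4) + f(3) = 3 + 2 = 5
f(6) = f(5) + f(4) = 5 + 3 = 8
f(7) = f(6) + f(5) = 8 + 5 = 13
f(8) = f(7) + f(6) = 13 + 8 = 21
f(9) = f(8) + f(7) = 21 + 13 = 34
f(10) = f(9) + f(8) = 34 + 21 = 55
f(11) = f(10) + f(9) = 55 + 34 = 89
f(12) = f(11) + f(10) = 89 + 55 = 144
f(13) = f(12) + f(11) = 144 + 89 = 233
f(14) = f(13) + f(12) = 233 + 144 = 377
f(15) = f(14) + f(13) = 377 + 233 = 610
f(16) = f(15) + f(14) = 610 + 377 = 987

987


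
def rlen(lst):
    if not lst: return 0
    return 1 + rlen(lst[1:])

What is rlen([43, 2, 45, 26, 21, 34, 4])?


rlen([43, 2, 45, 26, 21, 34, 4]) = 1 + rlen([2, 45, 26, 21, 34, 4])
rlen([2, 45, 26, 21, 34, 4]) = 1 + rlen([45, 26, 21, 34, 4])
rlen([45, 26, 21, 34, 4]) = 1 + rlen([26, 21, 34, 4])
rlen([26, 21, 34, 4]) = 1 + rlen([21, 34, 4])
rlen([21, 34, 4]) = 1 + rlen([34, 4])
rlen([34, 4]) = 1 + rlen([4])
rlen([4]) = 1 + rlen([])
rlen([]) = 0  (base case)
Unwinding: 1 + 1 + 1 + 1 + 1 + 1 + 1 + 0 = 7

7


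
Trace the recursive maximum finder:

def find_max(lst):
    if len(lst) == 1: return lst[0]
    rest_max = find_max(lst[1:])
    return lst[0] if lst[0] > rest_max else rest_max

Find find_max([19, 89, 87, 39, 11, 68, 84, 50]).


find_max([19, 89, 87, 39, 11, 68, 84, 50]): compare 19 with find_max([89, 87, 39, 11, 68, 84, 50])
find_max([89, 87, 39, 11, 68, 84, 50]): compare 89 with find_max([87, 39, 11, 68, 84, 50])
find_max([87, 39, 11, 68, 84, 50]): compare 87 with find_max([39, 11, 68, 84, 50])
find_max([39, 11, 68, 84, 50]): compare 39 with find_max([11, 68, 84, 50])
find_max([11, 68, 84, 50]): compare 11 with find_max([68, 84, 50])
find_max([68, 84, 50]): compare 68 with find_max([84, 50])
find_max([84, 50]): compare 84 with find_max([50])
find_max([50]) = 50  (base case)
Compare 84 with 50 -> 84
Compare 68 with 84 -> 84
Compare 11 with 84 -> 84
Compare 39 with 84 -> 84
Compare 87 with 84 -> 87
Compare 89 with 87 -> 89
Compare 19 with 89 -> 89

89


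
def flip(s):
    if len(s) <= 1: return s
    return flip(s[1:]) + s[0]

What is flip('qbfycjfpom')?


flip('qbfycjfpom') = flip('bfycjfpom') + 'q'
flip('bfycjfpom') = flip('fycjfpom') + 'b'
flip('fycjfpom') = flip('ycjfpom') + 'f'
flip('ycjfpom') = flip('cjfpom') + 'y'
flip('cjfpom') = flip('jfpom') + 'c'
flip('jfpom') = flip('fpom') + 'j'
flip('fpom') = flip('pom') + 'f'
flip('pom') = flip('om') + 'p'
flip('om') = flip('m') + 'o'
flip('m') = 'm'  (base case)
Concatenating: 'm' + 'o' + 'p' + 'f' + 'j' + 'c' + 'y' + 'f' + 'b' + 'q' = 'mopfjcyfbq'

mopfjcyfbq


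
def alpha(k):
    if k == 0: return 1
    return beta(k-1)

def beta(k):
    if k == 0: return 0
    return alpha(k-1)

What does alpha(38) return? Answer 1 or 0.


alpha(38) = beta(37)
beta(37) = alpha(36)
alpha(36) = beta(35)
beta(35) = alpha(34)
alpha(34) = beta(33)
beta(33) = alpha(32)
alpha(32) = beta(31)
beta(31) = alpha(30)
alpha(30) = beta(29)
beta(29) = alpha(28)
alpha(28) = beta(27)
beta(27) = alpha(26)
alpha(26) = beta(25)
beta(25) = alpha(24)
alpha(24) = beta(23)
beta(23) = alpha(22)
alpha(22) = beta(21)
beta(21) = alpha(20)
alpha(20) = beta(19)
beta(19) = alpha(18)
alpha(18) = beta(17)
beta(17) = alpha(16)
alpha(16) = beta(15)
beta(15) = alpha(14)
alpha(14) = beta(13)
beta(13) = alpha(12)
alpha(12) = beta(11)
beta(11) = alpha(10)
alpha(10) = beta(9)
beta(9) = alpha(8)
alpha(8) = beta(7)
beta(7) = alpha(6)
alpha(6) = beta(5)
beta(5) = alpha(4)
alpha(4) = beta(3)
beta(3) = alpha(2)
alpha(2) = beta(1)
beta(1) = alpha(0)
alpha(0) = 1  (base case)
Result: 1

1


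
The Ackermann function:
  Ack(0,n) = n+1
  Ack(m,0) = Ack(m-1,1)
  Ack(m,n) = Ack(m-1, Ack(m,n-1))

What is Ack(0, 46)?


Ack(0, 46) = 47
Result: Ack(0, 46) = 47

47


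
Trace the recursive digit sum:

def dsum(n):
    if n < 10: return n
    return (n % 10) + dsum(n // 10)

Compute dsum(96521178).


dsum(96521178) = 8 + dsum(9652117)
dsum(9652117) = 7 + dsum(965211)
dsum(965211) = 1 + dsum(96521)
dsum(96521) = 1 + dsum(9652)
dsum(9652) = 2 + dsum(965)
dsum(965) = 5 + dsum(96)
dsum(96) = 6 + dsum(9)
dsum(9) = 9  (base case)
Total: 8 + 7 + 1 + 1 + 2 + 5 + 6 + 9 = 39

39


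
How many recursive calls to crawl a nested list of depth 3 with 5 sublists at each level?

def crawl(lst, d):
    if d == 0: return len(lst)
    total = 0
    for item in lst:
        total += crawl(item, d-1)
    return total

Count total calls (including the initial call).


At depth 0 (root): 1 call
At depth 1: each of 1 parents calls crawl on 5 children = 5 calls
At depth 2: each of 5 parents calls crawl on 5 children = 25 calls
At depth 3: each of 25 parents calls crawl on 5 children = 125 calls
Total: 1 + 5 + 25 + 125 = 156

156


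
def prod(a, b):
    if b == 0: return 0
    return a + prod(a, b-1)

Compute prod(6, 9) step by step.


prod(6, 9) = 6 + prod(6, 8)
prod(6, 8) = 6 + prod(6, 7)
prod(6, 7) = 6 + prod(6, 6)
prod(6, 6) = 6 + prod(6, 5)
prod(6, 5) = 6 + prod(6, 4)
prod(6, 4) = 6 + prod(6, 3)
prod(6, 3) = 6 + prod(6, 2)
prod(6, 2) = 6 + prod(6, 1)
prod(6, 1) = 6 + prod(6, 0)
prod(6, 0) = 0  (base case)
Total: 6 + 6 + 6 + 6 + 6 + 6 + 6 + 6 + 6 + 0 = 54

54


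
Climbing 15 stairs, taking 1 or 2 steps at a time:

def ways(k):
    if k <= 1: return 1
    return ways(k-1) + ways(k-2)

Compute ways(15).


Building up from base cases:
ways(0) = 1
ways(1) = 1
ways(2) = ways(1) + ways(0) = 1 + 1 = 2
ways(3) = ways(2) + ways(1) = 2 + 1 = 3
ways(4) = ways(3) + ways(2) = 3 + 2 = 5
ways(5) = ways(4) + ways(3) = 5 + 3 = 8
ways(6) = ways(5) + ways(4) = 8 + 5 = 13
ways(7) = ways(6) + ways(5) = 13 + 8 = 21
ways(8) = ways(7) + ways(6) = 21 + 13 = 34
ways(9) = ways(8) + ways(7) = 34 + 21 = 55
ways(10) = ways(9) + ways(8) = 55 + 34 = 89
ways(11) = ways(10) + ways(9) = 89 + 55 = 144
ways(12) = ways(11) + ways(10) = 144 + 89 = 233
ways(13) = ways(12) + ways(11) = 233 + 144 = 377
ways(14) = ways(13) + ways(12) = 377 + 233 = 610
ways(15) = ways(14) + ways(13) = 610 + 377 = 987

987


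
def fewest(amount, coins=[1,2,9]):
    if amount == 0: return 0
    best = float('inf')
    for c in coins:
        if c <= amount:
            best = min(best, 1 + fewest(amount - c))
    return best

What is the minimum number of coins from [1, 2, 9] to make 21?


Building up with DP:
fewest(0) = 0
fewest(1) = min(1+fewest(0)=1+0=1) = 1
fewest(2) = min(1+fewest(1)=1+1=2, 1+fewest(0)=1+0=1) = 1
fewest(3) = min(1+fewest(2)=1+1=2, 1+fewest(1)=1+1=2) = 2
fewest(4) = min(1+fewest(3)=1+2=3, 1+fewest(2)=1+1=2) = 2
fewest(5) = min(1+fewest(4)=1+2=3, 1+fewest(3)=1+2=3) = 3
fewest(6) = min(1+fewest(5)=1+3=4, 1+fewest(4)=1+2=3) = 3
fewest(7) = min(1+fewest(6)=1+3=4, 1+fewest(5)=1+3=4) = 4
fewest(8) = min(1+fewest(7)=1+4=5, 1+fewest(6)=1+3=4) = 4
fewest(9) = min(1+fewest(8)=1+4=5, 1+fewest(7)=1+4=5, 1+fewest(0)=1+0=1) = 1
fewest(10) = min(1+fewest(9)=1+1=2, 1+fewest(8)=1+4=5, 1+fewest(1)=1+1=2) = 2
fewest(11) = min(1+fewest(10)=1+2=3, 1+fewest(9)=1+1=2, 1+fewest(2)=1+1=2) = 2
fewest(12) = min(1+fewest(11)=1+2=3, 1+fewest(10)=1+2=3, 1+fewest(3)=1+2=3) = 3
fewest(13) = min(1+fewest(12)=1+3=4, 1+fewest(11)=1+2=3, 1+fewest(4)=1+2=3) = 3
fewest(14) = min(1+fewest(13)=1+3=4, 1+fewest(12)=1+3=4, 1+fewest(5)=1+3=4) = 4
fewest(15) = min(1+fewest(14)=1+4=5, 1+fewest(13)=1+3=4, 1+fewest(6)=1+3=4) = 4
fewest(16) = min(1+fewest(15)=1+4=5, 1+fewest(14)=1+4=5, 1+fewest(7)=1+4=5) = 5
fewest(17) = min(1+fewest(16)=1+5=6, 1+fewest(15)=1+4=5, 1+fewest(8)=1+4=5) = 5
fewest(18) = min(1+fewest(17)=1+5=6, 1+fewest(16)=1+5=6, 1+fewest(9)=1+1=2) = 2
fewest(19) = min(1+fewest(18)=1+2=3, 1+fewest(17)=1+5=6, 1+fewest(10)=1+2=3) = 3
fewest(20) = min(1+fewest(19)=1+3=4, 1+fewest(18)=1+2=3, 1+fewest(11)=1+2=3) = 3
fewest(21) = min(1+fewest(20)=1+3=4, 1+fewest(19)=1+3=4, 1+fewest(12)=1+3=4) = 4

4
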